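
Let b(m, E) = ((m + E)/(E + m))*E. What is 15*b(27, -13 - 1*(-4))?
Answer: -135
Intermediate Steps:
b(m, E) = E (b(m, E) = ((E + m)/(E + m))*E = 1*E = E)
15*b(27, -13 - 1*(-4)) = 15*(-13 - 1*(-4)) = 15*(-13 + 4) = 15*(-9) = -135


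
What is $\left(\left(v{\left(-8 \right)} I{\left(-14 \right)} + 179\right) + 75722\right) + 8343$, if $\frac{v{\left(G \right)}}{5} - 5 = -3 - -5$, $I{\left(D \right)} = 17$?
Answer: $84839$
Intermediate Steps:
$v{\left(G \right)} = 35$ ($v{\left(G \right)} = 25 + 5 \left(-3 - -5\right) = 25 + 5 \left(-3 + 5\right) = 25 + 5 \cdot 2 = 25 + 10 = 35$)
$\left(\left(v{\left(-8 \right)} I{\left(-14 \right)} + 179\right) + 75722\right) + 8343 = \left(\left(35 \cdot 17 + 179\right) + 75722\right) + 8343 = \left(\left(595 + 179\right) + 75722\right) + 8343 = \left(774 + 75722\right) + 8343 = 76496 + 8343 = 84839$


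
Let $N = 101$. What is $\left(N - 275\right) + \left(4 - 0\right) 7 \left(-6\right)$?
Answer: $-342$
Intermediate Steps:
$\left(N - 275\right) + \left(4 - 0\right) 7 \left(-6\right) = \left(101 - 275\right) + \left(4 - 0\right) 7 \left(-6\right) = -174 + \left(4 + 0\right) 7 \left(-6\right) = -174 + 4 \cdot 7 \left(-6\right) = -174 + 28 \left(-6\right) = -174 - 168 = -342$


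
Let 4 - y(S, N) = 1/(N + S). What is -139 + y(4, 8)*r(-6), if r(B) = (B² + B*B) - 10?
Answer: 623/6 ≈ 103.83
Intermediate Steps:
r(B) = -10 + 2*B² (r(B) = (B² + B²) - 10 = 2*B² - 10 = -10 + 2*B²)
y(S, N) = 4 - 1/(N + S)
-139 + y(4, 8)*r(-6) = -139 + ((-1 + 4*8 + 4*4)/(8 + 4))*(-10 + 2*(-6)²) = -139 + ((-1 + 32 + 16)/12)*(-10 + 2*36) = -139 + ((1/12)*47)*(-10 + 72) = -139 + (47/12)*62 = -139 + 1457/6 = 623/6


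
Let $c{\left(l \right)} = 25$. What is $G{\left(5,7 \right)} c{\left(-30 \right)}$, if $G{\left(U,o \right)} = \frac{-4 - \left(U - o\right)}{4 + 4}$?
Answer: $- \frac{25}{4} \approx -6.25$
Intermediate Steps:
$G{\left(U,o \right)} = - \frac{1}{2} - \frac{U}{8} + \frac{o}{8}$ ($G{\left(U,o \right)} = \frac{-4 + o - U}{8} = \left(-4 + o - U\right) \frac{1}{8} = - \frac{1}{2} - \frac{U}{8} + \frac{o}{8}$)
$G{\left(5,7 \right)} c{\left(-30 \right)} = \left(- \frac{1}{2} - \frac{5}{8} + \frac{1}{8} \cdot 7\right) 25 = \left(- \frac{1}{2} - \frac{5}{8} + \frac{7}{8}\right) 25 = \left(- \frac{1}{4}\right) 25 = - \frac{25}{4}$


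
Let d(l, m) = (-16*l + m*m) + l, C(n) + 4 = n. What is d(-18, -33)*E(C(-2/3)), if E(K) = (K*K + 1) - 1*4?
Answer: 25519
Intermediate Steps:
C(n) = -4 + n
E(K) = -3 + K² (E(K) = (K² + 1) - 4 = (1 + K²) - 4 = -3 + K²)
d(l, m) = m² - 15*l (d(l, m) = (-16*l + m²) + l = (m² - 16*l) + l = m² - 15*l)
d(-18, -33)*E(C(-2/3)) = ((-33)² - 15*(-18))*(-3 + (-4 - 2/3)²) = (1089 + 270)*(-3 + (-4 - 2*⅓)²) = 1359*(-3 + (-4 - ⅔)²) = 1359*(-3 + (-14/3)²) = 1359*(-3 + 196/9) = 1359*(169/9) = 25519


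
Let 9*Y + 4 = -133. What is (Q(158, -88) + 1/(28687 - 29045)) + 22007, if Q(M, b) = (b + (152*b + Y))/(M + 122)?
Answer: 9905201273/451080 ≈ 21959.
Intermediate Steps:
Y = -137/9 (Y = -4/9 + (⅑)*(-133) = -4/9 - 133/9 = -137/9 ≈ -15.222)
Q(M, b) = (-137/9 + 153*b)/(122 + M) (Q(M, b) = (b + (152*b - 137/9))/(M + 122) = (b + (-137/9 + 152*b))/(122 + M) = (-137/9 + 153*b)/(122 + M))
(Q(158, -88) + 1/(28687 - 29045)) + 22007 = ((-137 + 1377*(-88))/(9*(122 + 158)) + 1/(28687 - 29045)) + 22007 = ((⅑)*(-137 - 121176)/280 + 1/(-358)) + 22007 = ((⅑)*(1/280)*(-121313) - 1/358) + 22007 = (-121313/2520 - 1/358) + 22007 = -21716287/451080 + 22007 = 9905201273/451080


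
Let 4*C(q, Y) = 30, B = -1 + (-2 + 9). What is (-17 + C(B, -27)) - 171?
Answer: -361/2 ≈ -180.50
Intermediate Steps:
B = 6 (B = -1 + 7 = 6)
C(q, Y) = 15/2 (C(q, Y) = (¼)*30 = 15/2)
(-17 + C(B, -27)) - 171 = (-17 + 15/2) - 171 = -19/2 - 171 = -361/2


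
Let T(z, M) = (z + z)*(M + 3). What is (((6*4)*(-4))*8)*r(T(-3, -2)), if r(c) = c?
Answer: 4608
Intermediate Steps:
T(z, M) = 2*z*(3 + M) (T(z, M) = (2*z)*(3 + M) = 2*z*(3 + M))
(((6*4)*(-4))*8)*r(T(-3, -2)) = (((6*4)*(-4))*8)*(2*(-3)*(3 - 2)) = ((24*(-4))*8)*(2*(-3)*1) = -96*8*(-6) = -768*(-6) = 4608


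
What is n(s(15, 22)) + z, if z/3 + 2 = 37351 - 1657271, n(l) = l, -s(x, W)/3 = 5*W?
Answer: -4860096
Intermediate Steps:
s(x, W) = -15*W
z = -4859766 (z = -6 + 3*(37351 - 1657271) = -6 + 3*(-1619920) = -6 - 4859760 = -4859766)
n(s(15, 22)) + z = -15*22 - 4859766 = -330 - 4859766 = -4860096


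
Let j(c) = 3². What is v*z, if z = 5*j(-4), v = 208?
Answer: 9360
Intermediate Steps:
j(c) = 9
z = 45 (z = 5*9 = 45)
v*z = 208*45 = 9360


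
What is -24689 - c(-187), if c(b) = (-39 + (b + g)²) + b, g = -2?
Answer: -60184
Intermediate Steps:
c(b) = -39 + b + (-2 + b)² (c(b) = (-39 + (b - 2)²) + b = (-39 + (-2 + b)²) + b = -39 + b + (-2 + b)²)
-24689 - c(-187) = -24689 - (-39 - 187 + (-2 - 187)²) = -24689 - (-39 - 187 + (-189)²) = -24689 - (-39 - 187 + 35721) = -24689 - 1*35495 = -24689 - 35495 = -60184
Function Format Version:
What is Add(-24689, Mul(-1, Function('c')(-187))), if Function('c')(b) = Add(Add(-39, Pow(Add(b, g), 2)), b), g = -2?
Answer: -60184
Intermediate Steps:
Function('c')(b) = Add(-39, b, Pow(Add(-2, b), 2)) (Function('c')(b) = Add(Add(-39, Pow(Add(b, -2), 2)), b) = Add(Add(-39, Pow(Add(-2, b), 2)), b) = Add(-39, b, Pow(Add(-2, b), 2)))
Add(-24689, Mul(-1, Function('c')(-187))) = Add(-24689, Mul(-1, Add(-39, -187, Pow(Add(-2, -187), 2)))) = Add(-24689, Mul(-1, Add(-39, -187, Pow(-189, 2)))) = Add(-24689, Mul(-1, Add(-39, -187, 35721))) = Add(-24689, Mul(-1, 35495)) = Add(-24689, -35495) = -60184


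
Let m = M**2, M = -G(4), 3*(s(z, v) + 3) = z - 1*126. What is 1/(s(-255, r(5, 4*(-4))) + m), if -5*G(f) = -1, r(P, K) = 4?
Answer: -25/3249 ≈ -0.0076947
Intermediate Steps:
G(f) = 1/5 (G(f) = -1/5*(-1) = 1/5)
s(z, v) = -45 + z/3 (s(z, v) = -3 + (z - 1*126)/3 = -3 + (z - 126)/3 = -3 + (-126 + z)/3 = -3 + (-42 + z/3) = -45 + z/3)
M = -1/5 (M = -1*1/5 = -1/5 ≈ -0.20000)
m = 1/25 (m = (-1/5)**2 = 1/25 ≈ 0.040000)
1/(s(-255, r(5, 4*(-4))) + m) = 1/((-45 + (1/3)*(-255)) + 1/25) = 1/((-45 - 85) + 1/25) = 1/(-130 + 1/25) = 1/(-3249/25) = -25/3249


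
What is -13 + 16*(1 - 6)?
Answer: -93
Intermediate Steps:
-13 + 16*(1 - 6) = -13 + 16*(-5) = -13 - 80 = -93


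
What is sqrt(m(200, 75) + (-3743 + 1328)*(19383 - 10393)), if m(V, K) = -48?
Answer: 3*I*sqrt(2412322) ≈ 4659.5*I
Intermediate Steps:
sqrt(m(200, 75) + (-3743 + 1328)*(19383 - 10393)) = sqrt(-48 + (-3743 + 1328)*(19383 - 10393)) = sqrt(-48 - 2415*8990) = sqrt(-48 - 21710850) = sqrt(-21710898) = 3*I*sqrt(2412322)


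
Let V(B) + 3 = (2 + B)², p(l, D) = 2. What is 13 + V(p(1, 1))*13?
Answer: 182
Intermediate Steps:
V(B) = -3 + (2 + B)²
13 + V(p(1, 1))*13 = 13 + (-3 + (2 + 2)²)*13 = 13 + (-3 + 4²)*13 = 13 + (-3 + 16)*13 = 13 + 13*13 = 13 + 169 = 182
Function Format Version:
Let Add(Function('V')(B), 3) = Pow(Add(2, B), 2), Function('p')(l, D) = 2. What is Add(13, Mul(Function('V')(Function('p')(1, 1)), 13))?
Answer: 182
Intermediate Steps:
Function('V')(B) = Add(-3, Pow(Add(2, B), 2))
Add(13, Mul(Function('V')(Function('p')(1, 1)), 13)) = Add(13, Mul(Add(-3, Pow(Add(2, 2), 2)), 13)) = Add(13, Mul(Add(-3, Pow(4, 2)), 13)) = Add(13, Mul(Add(-3, 16), 13)) = Add(13, Mul(13, 13)) = Add(13, 169) = 182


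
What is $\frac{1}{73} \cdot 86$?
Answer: $\frac{86}{73} \approx 1.1781$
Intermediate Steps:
$\frac{1}{73} \cdot 86 = \frac{86}{73}$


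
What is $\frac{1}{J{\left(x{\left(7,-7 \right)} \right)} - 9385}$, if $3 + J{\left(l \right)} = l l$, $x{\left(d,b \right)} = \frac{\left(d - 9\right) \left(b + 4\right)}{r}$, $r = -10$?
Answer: $- \frac{25}{234691} \approx -0.00010652$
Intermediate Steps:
$x{\left(d,b \right)} = - \frac{\left(-9 + d\right) \left(4 + b\right)}{10}$ ($x{\left(d,b \right)} = \frac{\left(d - 9\right) \left(b + 4\right)}{-10} = \left(-9 + d\right) \left(4 + b\right) \left(- \frac{1}{10}\right) = - \frac{\left(-9 + d\right) \left(4 + b\right)}{10}$)
$J{\left(l \right)} = -3 + l^{2}$ ($J{\left(l \right)} = -3 + l l = -3 + l^{2}$)
$\frac{1}{J{\left(x{\left(7,-7 \right)} \right)} - 9385} = \frac{1}{\left(-3 + \left(\frac{18}{5} - \frac{14}{5} + \frac{9}{10} \left(-7\right) - \left(- \frac{7}{10}\right) 7\right)^{2}\right) - 9385} = \frac{1}{\left(-3 + \left(\frac{18}{5} - \frac{14}{5} - \frac{63}{10} + \frac{49}{10}\right)^{2}\right) - 9385} = \frac{1}{\left(-3 + \left(- \frac{3}{5}\right)^{2}\right) - 9385} = \frac{1}{\left(-3 + \frac{9}{25}\right) - 9385} = \frac{1}{- \frac{66}{25} - 9385} = \frac{1}{- \frac{234691}{25}} = - \frac{25}{234691}$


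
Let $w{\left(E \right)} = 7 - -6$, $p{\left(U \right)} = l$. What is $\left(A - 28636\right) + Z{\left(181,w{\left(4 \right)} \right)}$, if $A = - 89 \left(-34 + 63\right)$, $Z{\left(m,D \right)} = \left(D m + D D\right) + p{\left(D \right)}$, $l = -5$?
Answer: $-28700$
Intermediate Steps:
$p{\left(U \right)} = -5$
$w{\left(E \right)} = 13$ ($w{\left(E \right)} = 7 + 6 = 13$)
$Z{\left(m,D \right)} = -5 + D^{2} + D m$ ($Z{\left(m,D \right)} = \left(D m + D D\right) - 5 = \left(D m + D^{2}\right) - 5 = \left(D^{2} + D m\right) - 5 = -5 + D^{2} + D m$)
$A = -2581$ ($A = \left(-89\right) 29 = -2581$)
$\left(A - 28636\right) + Z{\left(181,w{\left(4 \right)} \right)} = \left(-2581 - 28636\right) + \left(-5 + 13^{2} + 13 \cdot 181\right) = -31217 + \left(-5 + 169 + 2353\right) = -31217 + 2517 = -28700$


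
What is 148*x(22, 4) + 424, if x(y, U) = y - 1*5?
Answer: 2940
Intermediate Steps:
x(y, U) = -5 + y (x(y, U) = y - 5 = -5 + y)
148*x(22, 4) + 424 = 148*(-5 + 22) + 424 = 148*17 + 424 = 2516 + 424 = 2940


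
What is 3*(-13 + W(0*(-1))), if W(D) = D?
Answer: -39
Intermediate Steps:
3*(-13 + W(0*(-1))) = 3*(-13 + 0*(-1)) = 3*(-13 + 0) = 3*(-13) = -39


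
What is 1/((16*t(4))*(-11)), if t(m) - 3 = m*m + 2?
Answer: -1/3696 ≈ -0.00027056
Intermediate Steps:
t(m) = 5 + m² (t(m) = 3 + (m*m + 2) = 3 + (m² + 2) = 3 + (2 + m²) = 5 + m²)
1/((16*t(4))*(-11)) = 1/((16*(5 + 4²))*(-11)) = 1/((16*(5 + 16))*(-11)) = 1/((16*21)*(-11)) = 1/(336*(-11)) = 1/(-3696) = -1/3696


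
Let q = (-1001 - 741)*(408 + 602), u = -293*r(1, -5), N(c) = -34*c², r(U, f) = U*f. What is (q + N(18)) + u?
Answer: -1768971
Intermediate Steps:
u = 1465 (u = -293*(-5) = 1465)
q = -1759420 (q = -1742*1010 = -1759420)
(q + N(18)) + u = (-1759420 - 34*18²) + 1465 = (-1759420 - 34*324) + 1465 = (-1759420 - 11016) + 1465 = -1770436 + 1465 = -1768971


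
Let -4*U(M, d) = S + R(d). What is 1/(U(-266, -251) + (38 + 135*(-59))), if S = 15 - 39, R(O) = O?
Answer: -4/31433 ≈ -0.00012725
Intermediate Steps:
S = -24
U(M, d) = 6 - d/4 (U(M, d) = -(-24 + d)/4 = 6 - d/4)
1/(U(-266, -251) + (38 + 135*(-59))) = 1/((6 - ¼*(-251)) + (38 + 135*(-59))) = 1/((6 + 251/4) + (38 - 7965)) = 1/(275/4 - 7927) = 1/(-31433/4) = -4/31433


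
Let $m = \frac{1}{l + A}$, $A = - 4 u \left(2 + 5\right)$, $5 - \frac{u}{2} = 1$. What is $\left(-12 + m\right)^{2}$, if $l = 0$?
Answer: $\frac{7230721}{50176} \approx 144.11$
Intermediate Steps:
$u = 8$ ($u = 10 - 2 = 8$)
$A = -224$ ($A = \left(-4\right) 8 \left(2 + 5\right) = \left(-32\right) 7 = -224$)
$m = - \frac{1}{224}$ ($m = \frac{1}{0 - 224} = \frac{1}{-224} = - \frac{1}{224} \approx -0.0044643$)
$\left(-12 + m\right)^{2} = \left(-12 - \frac{1}{224}\right)^{2} = \left(- \frac{2689}{224}\right)^{2} = \frac{7230721}{50176}$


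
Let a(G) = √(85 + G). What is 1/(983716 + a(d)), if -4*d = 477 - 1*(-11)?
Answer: 983716/967697168693 - I*√37/967697168693 ≈ 1.0166e-6 - 6.2858e-12*I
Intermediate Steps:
d = -122 (d = -(477 - 1*(-11))/4 = -(477 + 11)/4 = -¼*488 = -122)
1/(983716 + a(d)) = 1/(983716 + √(85 - 122)) = 1/(983716 + √(-37)) = 1/(983716 + I*√37)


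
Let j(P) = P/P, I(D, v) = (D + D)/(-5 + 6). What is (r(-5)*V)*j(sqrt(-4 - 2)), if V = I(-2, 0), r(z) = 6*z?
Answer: 120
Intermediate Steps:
I(D, v) = 2*D (I(D, v) = (2*D)/1 = (2*D)*1 = 2*D)
j(P) = 1
V = -4 (V = 2*(-2) = -4)
(r(-5)*V)*j(sqrt(-4 - 2)) = ((6*(-5))*(-4))*1 = -30*(-4)*1 = 120*1 = 120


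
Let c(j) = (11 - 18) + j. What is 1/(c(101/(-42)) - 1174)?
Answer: -42/49703 ≈ -0.00084502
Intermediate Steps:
c(j) = -7 + j
1/(c(101/(-42)) - 1174) = 1/((-7 + 101/(-42)) - 1174) = 1/((-7 + 101*(-1/42)) - 1174) = 1/((-7 - 101/42) - 1174) = 1/(-395/42 - 1174) = 1/(-49703/42) = -42/49703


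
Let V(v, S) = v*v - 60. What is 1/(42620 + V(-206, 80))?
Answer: 1/84996 ≈ 1.1765e-5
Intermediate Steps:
V(v, S) = -60 + v**2 (V(v, S) = v**2 - 60 = -60 + v**2)
1/(42620 + V(-206, 80)) = 1/(42620 + (-60 + (-206)**2)) = 1/(42620 + (-60 + 42436)) = 1/(42620 + 42376) = 1/84996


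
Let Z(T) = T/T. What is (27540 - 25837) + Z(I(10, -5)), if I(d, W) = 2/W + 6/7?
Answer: 1704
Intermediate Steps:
I(d, W) = 6/7 + 2/W (I(d, W) = 2/W + 6*(1/7) = 2/W + 6/7 = 6/7 + 2/W)
Z(T) = 1
(27540 - 25837) + Z(I(10, -5)) = (27540 - 25837) + 1 = 1703 + 1 = 1704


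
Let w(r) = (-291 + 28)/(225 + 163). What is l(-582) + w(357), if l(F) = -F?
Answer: 225553/388 ≈ 581.32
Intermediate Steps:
w(r) = -263/388
l(-582) + w(357) = -1*(-582) - 263/388 = 582 - 263/388 = 225553/388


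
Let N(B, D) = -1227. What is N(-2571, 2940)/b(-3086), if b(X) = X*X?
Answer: -1227/9523396 ≈ -0.00012884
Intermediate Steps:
b(X) = X**2
N(-2571, 2940)/b(-3086) = -1227/((-3086)**2) = -1227/9523396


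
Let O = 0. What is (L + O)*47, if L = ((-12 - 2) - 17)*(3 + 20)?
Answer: -33511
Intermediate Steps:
L = -713 (L = (-14 - 17)*23 = -31*23 = -713)
(L + O)*47 = (-713 + 0)*47 = -713*47 = -33511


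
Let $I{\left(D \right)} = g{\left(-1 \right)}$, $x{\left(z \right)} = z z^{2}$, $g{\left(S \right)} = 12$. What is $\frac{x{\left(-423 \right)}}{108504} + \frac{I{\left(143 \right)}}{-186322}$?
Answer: $- \frac{783452687079}{1123149016} \approx -697.55$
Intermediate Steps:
$x{\left(z \right)} = z^{3}$
$I{\left(D \right)} = 12$
$\frac{x{\left(-423 \right)}}{108504} + \frac{I{\left(143 \right)}}{-186322} = \frac{\left(-423\right)^{3}}{108504} + \frac{12}{-186322} = \left(-75686967\right) \frac{1}{108504} + 12 \left(- \frac{1}{186322}\right) = - \frac{8409663}{12056} - \frac{6}{93161} = - \frac{783452687079}{1123149016}$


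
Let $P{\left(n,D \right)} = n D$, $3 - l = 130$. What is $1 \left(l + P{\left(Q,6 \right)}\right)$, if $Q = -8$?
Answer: $-175$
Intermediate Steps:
$l = -127$ ($l = 3 - 130 = -127$)
$P{\left(n,D \right)} = D n$
$1 \left(l + P{\left(Q,6 \right)}\right) = 1 \left(-127 + 6 \left(-8\right)\right) = 1 \left(-127 - 48\right) = 1 \left(-175\right) = -175$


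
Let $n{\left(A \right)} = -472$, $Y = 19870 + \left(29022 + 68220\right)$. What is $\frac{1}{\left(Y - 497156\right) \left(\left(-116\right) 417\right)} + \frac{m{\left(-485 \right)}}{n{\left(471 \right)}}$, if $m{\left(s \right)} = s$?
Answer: $\frac{1114498982369}{1084625813712} \approx 1.0275$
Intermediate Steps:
$Y = 117112$ ($Y = 19870 + 97242 = 117112$)
$\frac{1}{\left(Y - 497156\right) \left(\left(-116\right) 417\right)} + \frac{m{\left(-485 \right)}}{n{\left(471 \right)}} = \frac{1}{\left(117112 - 497156\right) \left(\left(-116\right) 417\right)} - \frac{485}{-472} = \frac{1}{\left(-380044\right) \left(-48372\right)} - - \frac{485}{472} = \left(- \frac{1}{380044}\right) \left(- \frac{1}{48372}\right) + \frac{485}{472} = \frac{1}{18383488368} + \frac{485}{472} = \frac{1114498982369}{1084625813712}$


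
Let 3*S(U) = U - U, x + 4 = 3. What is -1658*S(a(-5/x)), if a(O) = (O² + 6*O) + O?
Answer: 0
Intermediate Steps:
x = -1 (x = -4 + 3 = -1)
a(O) = O² + 7*O
S(U) = 0 (S(U) = (U - U)/3 = (⅓)*0 = 0)
-1658*S(a(-5/x)) = -1658*0 = 0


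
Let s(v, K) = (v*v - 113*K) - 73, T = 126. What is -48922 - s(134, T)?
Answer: -52567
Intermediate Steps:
s(v, K) = -73 + v² - 113*K (s(v, K) = (v² - 113*K) - 73 = -73 + v² - 113*K)
-48922 - s(134, T) = -48922 - (-73 + 134² - 113*126) = -48922 - (-73 + 17956 - 14238) = -48922 - 1*3645 = -48922 - 3645 = -52567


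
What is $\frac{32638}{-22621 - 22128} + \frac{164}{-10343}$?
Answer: $- \frac{344913670}{462838907} \approx -0.74521$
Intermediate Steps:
$\frac{32638}{-22621 - 22128} + \frac{164}{-10343} = \frac{32638}{-44749} + 164 \left(- \frac{1}{10343}\right) = 32638 \left(- \frac{1}{44749}\right) - \frac{164}{10343} = - \frac{32638}{44749} - \frac{164}{10343} = - \frac{344913670}{462838907}$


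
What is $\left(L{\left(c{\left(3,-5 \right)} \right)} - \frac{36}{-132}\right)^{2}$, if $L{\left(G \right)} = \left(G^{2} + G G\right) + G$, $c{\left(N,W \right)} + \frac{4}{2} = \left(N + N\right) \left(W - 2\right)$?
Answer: $\frac{1773336321}{121} \approx 1.4656 \cdot 10^{7}$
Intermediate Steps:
$c{\left(N,W \right)} = -2 + 2 N \left(-2 + W\right)$ ($c{\left(N,W \right)} = -2 + \left(N + N\right) \left(W - 2\right) = -2 + 2 N \left(-2 + W\right)$)
$L{\left(G \right)} = G + 2 G^{2}$ ($L{\left(G \right)} = \left(G^{2} + G^{2}\right) + G = 2 G^{2} + G = G + 2 G^{2}$)
$\left(L{\left(c{\left(3,-5 \right)} \right)} - \frac{36}{-132}\right)^{2} = \left(\left(-2 - 12 + 2 \cdot 3 \left(-5\right)\right) \left(1 + 2 \left(-2 - 12 + 2 \cdot 3 \left(-5\right)\right)\right) - \frac{36}{-132}\right)^{2} = \left(\left(-2 - 12 - 30\right) \left(1 + 2 \left(-2 - 12 - 30\right)\right) - - \frac{3}{11}\right)^{2} = \left(- 44 \left(1 + 2 \left(-44\right)\right) + \frac{3}{11}\right)^{2} = \left(- 44 \left(1 - 88\right) + \frac{3}{11}\right)^{2} = \left(\left(-44\right) \left(-87\right) + \frac{3}{11}\right)^{2} = \left(3828 + \frac{3}{11}\right)^{2} = \left(\frac{42111}{11}\right)^{2} = \frac{1773336321}{121}$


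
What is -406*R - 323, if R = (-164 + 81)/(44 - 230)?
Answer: -46888/93 ≈ -504.17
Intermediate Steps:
R = 83/186 (R = -83/(-186) = -83*(-1/186) = 83/186 ≈ 0.44624)
-406*R - 323 = -406*83/186 - 323 = -16849/93 - 323 = -46888/93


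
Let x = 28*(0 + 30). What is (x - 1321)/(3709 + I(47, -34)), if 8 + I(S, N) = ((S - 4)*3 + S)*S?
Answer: -37/921 ≈ -0.040174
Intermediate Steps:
x = 840 (x = 28*30 = 840)
I(S, N) = -8 + S*(-12 + 4*S) (I(S, N) = -8 + ((S - 4)*3 + S)*S = -8 + ((-4 + S)*3 + S)*S = -8 + ((-12 + 3*S) + S)*S = -8 + (-12 + 4*S)*S = -8 + S*(-12 + 4*S))
(x - 1321)/(3709 + I(47, -34)) = (840 - 1321)/(3709 + (-8 - 12*47 + 4*47**2)) = -481/(3709 + (-8 - 564 + 4*2209)) = -481/(3709 + (-8 - 564 + 8836)) = -481/(3709 + 8264) = -481/11973 = -481*1/11973 = -37/921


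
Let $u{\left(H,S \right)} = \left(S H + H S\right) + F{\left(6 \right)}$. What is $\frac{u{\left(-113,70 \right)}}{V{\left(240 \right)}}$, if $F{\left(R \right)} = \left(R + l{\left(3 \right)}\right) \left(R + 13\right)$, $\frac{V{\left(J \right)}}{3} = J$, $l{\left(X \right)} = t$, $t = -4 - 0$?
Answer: $- \frac{7891}{360} \approx -21.919$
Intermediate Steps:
$t = -4$ ($t = -4 + 0 = -4$)
$l{\left(X \right)} = -4$
$V{\left(J \right)} = 3 J$
$F{\left(R \right)} = \left(-4 + R\right) \left(13 + R\right)$ ($F{\left(R \right)} = \left(R - 4\right) \left(R + 13\right) = \left(-4 + R\right) \left(13 + R\right)$)
$u{\left(H,S \right)} = 38 + 2 H S$ ($u{\left(H,S \right)} = \left(S H + H S\right) + \left(-52 + 6^{2} + 9 \cdot 6\right) = \left(H S + H S\right) + \left(-52 + 36 + 54\right) = 2 H S + 38 = 38 + 2 H S$)
$\frac{u{\left(-113,70 \right)}}{V{\left(240 \right)}} = \frac{38 + 2 \left(-113\right) 70}{3 \cdot 240} = \frac{38 - 15820}{720} = \left(-15782\right) \frac{1}{720} = - \frac{7891}{360}$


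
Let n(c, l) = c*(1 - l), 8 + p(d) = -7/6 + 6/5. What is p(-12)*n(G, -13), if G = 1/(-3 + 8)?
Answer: -1673/75 ≈ -22.307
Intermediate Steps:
G = ⅕ (G = 1/5 = ⅕ ≈ 0.20000)
p(d) = -239/30 (p(d) = -8 + (-7/6 + 6/5) = -8 + 1/30 = -239/30)
p(-12)*n(G, -13) = -239*(1 - 1*(-13))/150 = -239*(1 + 13)/150 = -239*14/150 = -239/30*14/5 = -1673/75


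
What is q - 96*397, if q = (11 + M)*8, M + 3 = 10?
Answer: -37968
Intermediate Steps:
M = 7 (M = -3 + 10 = 7)
q = 144 (q = (11 + 7)*8 = 18*8 = 144)
q - 96*397 = 144 - 96*397 = 144 - 38112 = -37968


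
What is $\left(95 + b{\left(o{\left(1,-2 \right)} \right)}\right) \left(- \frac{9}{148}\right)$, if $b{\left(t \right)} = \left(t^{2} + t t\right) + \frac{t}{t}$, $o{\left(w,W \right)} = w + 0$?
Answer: $- \frac{441}{74} \approx -5.9595$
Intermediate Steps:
$o{\left(w,W \right)} = w$
$b{\left(t \right)} = 1 + 2 t^{2}$ ($b{\left(t \right)} = \left(t^{2} + t^{2}\right) + 1 = 2 t^{2} + 1 = 1 + 2 t^{2}$)
$\left(95 + b{\left(o{\left(1,-2 \right)} \right)}\right) \left(- \frac{9}{148}\right) = \left(95 + \left(1 + 2 \cdot 1^{2}\right)\right) \left(- \frac{9}{148}\right) = \left(95 + \left(1 + 2 \cdot 1\right)\right) \left(\left(-9\right) \frac{1}{148}\right) = \left(95 + \left(1 + 2\right)\right) \left(- \frac{9}{148}\right) = \left(95 + 3\right) \left(- \frac{9}{148}\right) = 98 \left(- \frac{9}{148}\right) = - \frac{441}{74}$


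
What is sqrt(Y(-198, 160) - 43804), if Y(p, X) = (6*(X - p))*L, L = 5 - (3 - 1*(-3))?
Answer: 8*I*sqrt(718) ≈ 214.36*I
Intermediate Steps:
L = -1 (L = 5 - (3 + 3) = 5 - 1*6 = 5 - 6 = -1)
Y(p, X) = -6*X + 6*p (Y(p, X) = (6*(X - p))*(-1) = (-6*p + 6*X)*(-1) = -6*X + 6*p)
sqrt(Y(-198, 160) - 43804) = sqrt((-6*160 + 6*(-198)) - 43804) = sqrt((-960 - 1188) - 43804) = sqrt(-2148 - 43804) = sqrt(-45952) = 8*I*sqrt(718)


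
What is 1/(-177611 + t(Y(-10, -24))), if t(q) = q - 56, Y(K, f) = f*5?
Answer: -1/177787 ≈ -5.6247e-6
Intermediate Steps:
Y(K, f) = 5*f
t(q) = -56 + q
1/(-177611 + t(Y(-10, -24))) = 1/(-177611 + (-56 + 5*(-24))) = 1/(-177611 + (-56 - 120)) = 1/(-177611 - 176) = 1/(-177787) = -1/177787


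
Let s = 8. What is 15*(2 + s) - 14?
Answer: 136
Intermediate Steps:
15*(2 + s) - 14 = 15*(2 + 8) - 14 = 15*10 - 14 = 150 - 14 = 136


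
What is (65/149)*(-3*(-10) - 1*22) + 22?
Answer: 3798/149 ≈ 25.490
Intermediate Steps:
(65/149)*(-3*(-10) - 1*22) + 22 = (65*(1/149))*(30 - 22) + 22 = (65/149)*8 + 22 = 520/149 + 22 = 3798/149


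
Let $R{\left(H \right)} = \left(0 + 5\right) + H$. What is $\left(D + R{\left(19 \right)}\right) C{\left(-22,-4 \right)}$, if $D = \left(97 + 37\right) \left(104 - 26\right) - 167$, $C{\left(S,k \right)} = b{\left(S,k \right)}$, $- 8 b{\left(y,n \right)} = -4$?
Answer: $\frac{10309}{2} \approx 5154.5$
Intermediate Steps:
$b{\left(y,n \right)} = \frac{1}{2}$ ($b{\left(y,n \right)} = \left(- \frac{1}{8}\right) \left(-4\right) = \frac{1}{2}$)
$C{\left(S,k \right)} = \frac{1}{2}$
$R{\left(H \right)} = 5 + H$
$D = 10285$ ($D = 134 \cdot 78 - 167 = 10452 - 167 = 10285$)
$\left(D + R{\left(19 \right)}\right) C{\left(-22,-4 \right)} = \left(10285 + \left(5 + 19\right)\right) \frac{1}{2} = \left(10285 + 24\right) \frac{1}{2} = 10309 \cdot \frac{1}{2} = \frac{10309}{2}$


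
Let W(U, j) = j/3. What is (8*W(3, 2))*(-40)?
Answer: -640/3 ≈ -213.33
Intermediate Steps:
W(U, j) = j/3 (W(U, j) = j*(⅓) = j/3)
(8*W(3, 2))*(-40) = (8*((⅓)*2))*(-40) = (8*(⅔))*(-40) = (16/3)*(-40) = -640/3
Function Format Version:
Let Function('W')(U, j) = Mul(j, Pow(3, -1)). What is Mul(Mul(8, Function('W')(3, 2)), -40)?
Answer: Rational(-640, 3) ≈ -213.33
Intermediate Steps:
Function('W')(U, j) = Mul(Rational(1, 3), j) (Function('W')(U, j) = Mul(j, Rational(1, 3)) = Mul(Rational(1, 3), j))
Mul(Mul(8, Function('W')(3, 2)), -40) = Mul(Mul(8, Mul(Rational(1, 3), 2)), -40) = Mul(Mul(8, Rational(2, 3)), -40) = Mul(Rational(16, 3), -40) = Rational(-640, 3)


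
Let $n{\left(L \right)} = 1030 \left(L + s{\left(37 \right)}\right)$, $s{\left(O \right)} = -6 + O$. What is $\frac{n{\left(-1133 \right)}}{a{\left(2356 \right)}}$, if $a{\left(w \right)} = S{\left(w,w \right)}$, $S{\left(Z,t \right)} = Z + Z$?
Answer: $- \frac{14935}{62} \approx -240.89$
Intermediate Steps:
$S{\left(Z,t \right)} = 2 Z$
$a{\left(w \right)} = 2 w$
$n{\left(L \right)} = 31930 + 1030 L$ ($n{\left(L \right)} = 1030 \left(L + \left(-6 + 37\right)\right) = 1030 \left(L + 31\right) = 1030 \left(31 + L\right) = 31930 + 1030 L$)
$\frac{n{\left(-1133 \right)}}{a{\left(2356 \right)}} = \frac{31930 + 1030 \left(-1133\right)}{2 \cdot 2356} = \frac{31930 - 1166990}{4712} = \left(-1135060\right) \frac{1}{4712} = - \frac{14935}{62}$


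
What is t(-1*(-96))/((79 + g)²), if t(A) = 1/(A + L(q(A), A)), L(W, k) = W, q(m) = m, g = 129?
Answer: 1/8306688 ≈ 1.2038e-7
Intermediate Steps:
t(A) = 1/(2*A) (t(A) = 1/(A + A) = 1/(2*A))
t(-1*(-96))/((79 + g)²) = (1/(2*((-1*(-96)))))/((79 + 129)²) = ((½)/96)/(208²) = ((½)*(1/96))/43264 = (1/192)*(1/43264) = 1/8306688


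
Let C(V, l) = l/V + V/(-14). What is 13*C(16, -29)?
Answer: -4303/112 ≈ -38.420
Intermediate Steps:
C(V, l) = -V/14 + l/V (C(V, l) = l/V + V*(-1/14) = l/V - V/14 = -V/14 + l/V)
13*C(16, -29) = 13*(-1/14*16 - 29/16) = 13*(-8/7 - 29*1/16) = 13*(-8/7 - 29/16) = 13*(-331/112) = -4303/112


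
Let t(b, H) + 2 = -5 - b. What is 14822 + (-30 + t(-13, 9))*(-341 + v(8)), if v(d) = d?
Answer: 22814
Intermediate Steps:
t(b, H) = -7 - b (t(b, H) = -2 + (-5 - b) = -7 - b)
14822 + (-30 + t(-13, 9))*(-341 + v(8)) = 14822 + (-30 + (-7 - 1*(-13)))*(-341 + 8) = 14822 + (-30 + (-7 + 13))*(-333) = 14822 + (-30 + 6)*(-333) = 14822 - 24*(-333) = 14822 + 7992 = 22814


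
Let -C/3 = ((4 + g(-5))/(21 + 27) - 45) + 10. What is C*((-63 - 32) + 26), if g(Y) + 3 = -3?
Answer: -58029/8 ≈ -7253.6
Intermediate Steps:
g(Y) = -6 (g(Y) = -3 - 3 = -6)
C = 841/8 (C = -3*(((4 - 6)/(21 + 27) - 45) + 10) = -3*((-2/48 - 45) + 10) = -3*((-2*1/48 - 45) + 10) = -3*((-1/24 - 45) + 10) = -3*(-1081/24 + 10) = -3*(-841/24) = 841/8 ≈ 105.13)
C*((-63 - 32) + 26) = 841*((-63 - 32) + 26)/8 = 841*(-95 + 26)/8 = (841/8)*(-69) = -58029/8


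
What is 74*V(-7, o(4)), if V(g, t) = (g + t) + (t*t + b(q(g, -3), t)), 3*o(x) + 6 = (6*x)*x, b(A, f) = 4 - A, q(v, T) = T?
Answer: 68820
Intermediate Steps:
o(x) = -2 + 2*x² (o(x) = -2 + ((6*x)*x)/3 = -2 + (6*x²)/3 = -2 + 2*x²)
V(g, t) = 7 + g + t + t² (V(g, t) = (g + t) + (t*t + (4 - 1*(-3))) = (g + t) + (t² + (4 + 3)) = (g + t) + (t² + 7) = (g + t) + (7 + t²) = 7 + g + t + t²)
74*V(-7, o(4)) = 74*(7 - 7 + (-2 + 2*4²) + (-2 + 2*4²)²) = 74*(7 - 7 + (-2 + 2*16) + (-2 + 2*16)²) = 74*(7 - 7 + (-2 + 32) + (-2 + 32)²) = 74*(7 - 7 + 30 + 30²) = 74*(7 - 7 + 30 + 900) = 74*930 = 68820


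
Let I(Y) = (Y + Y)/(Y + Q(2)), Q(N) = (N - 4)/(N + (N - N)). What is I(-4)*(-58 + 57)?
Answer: -8/5 ≈ -1.6000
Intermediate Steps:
Q(N) = (-4 + N)/N (Q(N) = (-4 + N)/(N + 0) = (-4 + N)/N)
I(Y) = 2*Y/(-1 + Y) (I(Y) = (Y + Y)/(Y + (-4 + 2)/2) = (2*Y)/(Y + (½)*(-2)) = (2*Y)/(Y - 1) = (2*Y)/(-1 + Y) = 2*Y/(-1 + Y))
I(-4)*(-58 + 57) = (2*(-4)/(-1 - 4))*(-58 + 57) = (2*(-4)/(-5))*(-1) = (2*(-4)*(-⅕))*(-1) = (8/5)*(-1) = -8/5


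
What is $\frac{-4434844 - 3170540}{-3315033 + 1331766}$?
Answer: $\frac{2535128}{661089} \approx 3.8348$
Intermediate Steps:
$\frac{-4434844 - 3170540}{-3315033 + 1331766} = - \frac{7605384}{-1983267} = \left(-7605384\right) \left(- \frac{1}{1983267}\right) = \frac{2535128}{661089}$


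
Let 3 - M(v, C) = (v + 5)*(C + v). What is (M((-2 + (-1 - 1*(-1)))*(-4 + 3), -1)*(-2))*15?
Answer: 120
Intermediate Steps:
M(v, C) = 3 - (5 + v)*(C + v) (M(v, C) = 3 - (v + 5)*(C + v) = 3 - (5 + v)*(C + v))
(M((-2 + (-1 - 1*(-1)))*(-4 + 3), -1)*(-2))*15 = ((3 - ((-2 + (-1 - 1*(-1)))*(-4 + 3))**2 - 5*(-1) - 5*(-2 + (-1 - 1*(-1)))*(-4 + 3) - 1*(-1)*(-2 + (-1 - 1*(-1)))*(-4 + 3))*(-2))*15 = ((3 - ((-2 + (-1 + 1))*(-1))**2 + 5 - 5*(-2 + (-1 + 1))*(-1) - 1*(-1)*(-2 + (-1 + 1))*(-1))*(-2))*15 = ((3 - ((-2 + 0)*(-1))**2 + 5 - 5*(-2 + 0)*(-1) - 1*(-1)*(-2 + 0)*(-1))*(-2))*15 = ((3 - (-2*(-1))**2 + 5 - (-10)*(-1) - 1*(-1)*(-2*(-1)))*(-2))*15 = ((3 - 1*2**2 + 5 - 5*2 - 1*(-1)*2)*(-2))*15 = ((3 - 1*4 + 5 - 10 + 2)*(-2))*15 = ((3 - 4 + 5 - 10 + 2)*(-2))*15 = -4*(-2)*15 = 8*15 = 120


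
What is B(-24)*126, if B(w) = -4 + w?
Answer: -3528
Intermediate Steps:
B(-24)*126 = (-4 - 24)*126 = -28*126 = -3528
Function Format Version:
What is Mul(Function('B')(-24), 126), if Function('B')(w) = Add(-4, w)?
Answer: -3528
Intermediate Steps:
Mul(Function('B')(-24), 126) = Mul(Add(-4, -24), 126) = Mul(-28, 126) = -3528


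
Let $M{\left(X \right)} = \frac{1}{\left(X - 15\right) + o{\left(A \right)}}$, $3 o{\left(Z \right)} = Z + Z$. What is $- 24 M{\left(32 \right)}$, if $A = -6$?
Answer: $- \frac{24}{13} \approx -1.8462$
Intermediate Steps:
$o{\left(Z \right)} = \frac{2 Z}{3}$ ($o{\left(Z \right)} = \frac{Z + Z}{3} = \frac{2 Z}{3}$)
$M{\left(X \right)} = \frac{1}{-19 + X}$ ($M{\left(X \right)} = \frac{1}{\left(X - 15\right) + \frac{2}{3} \left(-6\right)} = \frac{1}{\left(-15 + X\right) - 4} = \frac{1}{-19 + X}$)
$- 24 M{\left(32 \right)} = - \frac{24}{-19 + 32} = - \frac{24}{13}$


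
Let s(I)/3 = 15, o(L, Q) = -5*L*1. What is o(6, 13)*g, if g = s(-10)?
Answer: -1350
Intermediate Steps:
o(L, Q) = -5*L
s(I) = 45 (s(I) = 3*15 = 45)
g = 45
o(6, 13)*g = -5*6*45 = -30*45 = -1350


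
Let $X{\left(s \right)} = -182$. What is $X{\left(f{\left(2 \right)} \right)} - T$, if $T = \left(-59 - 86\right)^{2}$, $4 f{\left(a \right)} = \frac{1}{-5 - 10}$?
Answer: $-21207$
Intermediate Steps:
$f{\left(a \right)} = - \frac{1}{60}$ ($f{\left(a \right)} = \frac{1}{4 \left(-5 - 10\right)} = \frac{1}{4 \left(-15\right)} = \frac{1}{4} \left(- \frac{1}{15}\right) = - \frac{1}{60}$)
$T = 21025$ ($T = \left(-145\right)^{2} = 21025$)
$X{\left(f{\left(2 \right)} \right)} - T = -182 - 21025 = -21207$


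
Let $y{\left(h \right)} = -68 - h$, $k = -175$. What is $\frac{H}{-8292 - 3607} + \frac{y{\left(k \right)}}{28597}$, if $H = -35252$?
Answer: $\frac{1009374637}{340275703} \approx 2.9663$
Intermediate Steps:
$\frac{H}{-8292 - 3607} + \frac{y{\left(k \right)}}{28597} = - \frac{35252}{-8292 - 3607} + \frac{-68 - -175}{28597} = - \frac{35252}{-8292 - 3607} + \left(-68 + 175\right) \frac{1}{28597} = - \frac{35252}{-11899} + 107 \cdot \frac{1}{28597} = \left(-35252\right) \left(- \frac{1}{11899}\right) + \frac{107}{28597} = \frac{35252}{11899} + \frac{107}{28597} = \frac{1009374637}{340275703}$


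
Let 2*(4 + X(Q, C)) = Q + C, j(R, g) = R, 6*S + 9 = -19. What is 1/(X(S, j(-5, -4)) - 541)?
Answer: -6/3299 ≈ -0.0018187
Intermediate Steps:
S = -14/3 (S = -3/2 + (⅙)*(-19) = -3/2 - 19/6 = -14/3 ≈ -4.6667)
X(Q, C) = -4 + C/2 + Q/2 (X(Q, C) = -4 + (Q + C)/2 = -4 + (C + Q)/2 = -4 + (C/2 + Q/2) = -4 + C/2 + Q/2)
1/(X(S, j(-5, -4)) - 541) = 1/((-4 + (½)*(-5) + (½)*(-14/3)) - 541) = 1/((-4 - 5/2 - 7/3) - 541) = 1/(-53/6 - 541) = 1/(-3299/6) = -6/3299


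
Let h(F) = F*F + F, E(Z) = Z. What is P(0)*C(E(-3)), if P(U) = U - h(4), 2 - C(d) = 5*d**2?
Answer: 860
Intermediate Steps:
C(d) = 2 - 5*d**2
h(F) = F + F**2 (h(F) = F**2 + F = F + F**2)
P(U) = -20 + U (P(U) = U - 4*(1 + 4) = U - 4*5 = U - 1*20 = U - 20 = -20 + U)
P(0)*C(E(-3)) = (-20 + 0)*(2 - 5*(-3)**2) = -20*(2 - 5*9) = -20*(2 - 45) = -20*(-43) = 860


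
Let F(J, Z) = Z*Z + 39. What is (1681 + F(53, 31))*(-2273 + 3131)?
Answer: 2300298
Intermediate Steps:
F(J, Z) = 39 + Z² (F(J, Z) = Z² + 39 = 39 + Z²)
(1681 + F(53, 31))*(-2273 + 3131) = (1681 + (39 + 31²))*(-2273 + 3131) = (1681 + (39 + 961))*858 = (1681 + 1000)*858 = 2681*858 = 2300298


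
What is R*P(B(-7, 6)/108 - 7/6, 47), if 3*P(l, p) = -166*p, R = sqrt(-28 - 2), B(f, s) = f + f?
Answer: -7802*I*sqrt(30)/3 ≈ -14244.0*I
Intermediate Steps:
B(f, s) = 2*f
R = I*sqrt(30) (R = sqrt(-30) = I*sqrt(30) ≈ 5.4772*I)
P(l, p) = -166*p/3 (P(l, p) = (-166*p)/3 = -166*p/3)
R*P(B(-7, 6)/108 - 7/6, 47) = (I*sqrt(30))*(-166/3*47) = (I*sqrt(30))*(-7802/3) = -7802*I*sqrt(30)/3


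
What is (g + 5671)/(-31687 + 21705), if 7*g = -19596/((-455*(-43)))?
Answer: -776652209/1367084810 ≈ -0.56811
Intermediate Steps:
g = -19596/136955 (g = (-19596/((-455*(-43))))/7 = (-19596/19565)/7 = (-19596*1/19565)/7 = (⅐)*(-19596/19565) = -19596/136955 ≈ -0.14308)
(g + 5671)/(-31687 + 21705) = (-19596/136955 + 5671)/(-31687 + 21705) = (776652209/136955)/(-9982) = (776652209/136955)*(-1/9982) = -776652209/1367084810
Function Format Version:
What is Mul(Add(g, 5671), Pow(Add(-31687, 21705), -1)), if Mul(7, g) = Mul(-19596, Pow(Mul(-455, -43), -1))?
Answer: Rational(-776652209, 1367084810) ≈ -0.56811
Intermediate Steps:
g = Rational(-19596, 136955) (g = Mul(Rational(1, 7), Mul(-19596, Pow(Mul(-455, -43), -1))) = Mul(Rational(1, 7), Mul(-19596, Pow(19565, -1))) = Mul(Rational(1, 7), Mul(-19596, Rational(1, 19565))) = Mul(Rational(1, 7), Rational(-19596, 19565)) = Rational(-19596, 136955) ≈ -0.14308)
Mul(Add(g, 5671), Pow(Add(-31687, 21705), -1)) = Mul(Add(Rational(-19596, 136955), 5671), Pow(Add(-31687, 21705), -1)) = Mul(Rational(776652209, 136955), Pow(-9982, -1)) = Mul(Rational(776652209, 136955), Rational(-1, 9982)) = Rational(-776652209, 1367084810)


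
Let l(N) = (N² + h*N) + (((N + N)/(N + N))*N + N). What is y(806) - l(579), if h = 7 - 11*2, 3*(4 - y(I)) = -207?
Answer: -327641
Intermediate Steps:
y(I) = 73 (y(I) = 4 - ⅓*(-207) = 4 + 69 = 73)
h = -15 (h = 7 - 22 = -15)
l(N) = N² - 13*N (l(N) = (N² - 15*N) + (((N + N)/(N + N))*N + N) = (N² - 15*N) + (((2*N)/((2*N)))*N + N) = (N² - 15*N) + (((2*N)*(1/(2*N)))*N + N) = (N² - 15*N) + (1*N + N) = (N² - 15*N) + (N + N) = (N² - 15*N) + 2*N = N² - 13*N)
y(806) - l(579) = 73 - 579*(-13 + 579) = 73 - 579*566 = 73 - 1*327714 = 73 - 327714 = -327641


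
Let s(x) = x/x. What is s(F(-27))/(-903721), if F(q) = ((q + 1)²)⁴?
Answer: -1/903721 ≈ -1.1065e-6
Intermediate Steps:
F(q) = (1 + q)⁸ (F(q) = ((1 + q)²)⁴ = (1 + q)⁸)
s(x) = 1
s(F(-27))/(-903721) = 1/(-903721) = 1*(-1/903721) = -1/903721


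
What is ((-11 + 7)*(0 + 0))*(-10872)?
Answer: 0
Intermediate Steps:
((-11 + 7)*(0 + 0))*(-10872) = -4*0*(-10872) = 0*(-10872) = 0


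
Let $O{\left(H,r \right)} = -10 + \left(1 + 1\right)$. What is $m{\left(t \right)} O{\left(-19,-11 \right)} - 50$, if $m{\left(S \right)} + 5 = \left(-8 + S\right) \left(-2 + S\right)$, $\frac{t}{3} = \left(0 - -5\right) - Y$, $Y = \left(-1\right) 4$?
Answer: $-3810$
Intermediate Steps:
$Y = -4$
$O{\left(H,r \right)} = -8$ ($O{\left(H,r \right)} = -10 + 2 = -8$)
$t = 27$ ($t = 3 \left(\left(0 - -5\right) - -4\right) = 3 \left(\left(0 + 5\right) + 4\right) = 3 \left(5 + 4\right) = 3 \cdot 9 = 27$)
$m{\left(S \right)} = -5 + \left(-8 + S\right) \left(-2 + S\right)$
$m{\left(t \right)} O{\left(-19,-11 \right)} - 50 = \left(11 + 27^{2} - 270\right) \left(-8\right) - 50 = \left(11 + 729 - 270\right) \left(-8\right) - 50 = 470 \left(-8\right) - 50 = -3760 - 50 = -3810$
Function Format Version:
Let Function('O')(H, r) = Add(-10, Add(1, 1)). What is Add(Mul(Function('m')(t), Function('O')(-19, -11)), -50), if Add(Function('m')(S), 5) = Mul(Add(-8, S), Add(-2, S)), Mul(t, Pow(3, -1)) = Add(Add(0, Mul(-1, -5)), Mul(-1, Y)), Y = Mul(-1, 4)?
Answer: -3810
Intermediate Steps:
Y = -4
Function('O')(H, r) = -8 (Function('O')(H, r) = Add(-10, 2) = -8)
t = 27 (t = Mul(3, Add(Add(0, Mul(-1, -5)), Mul(-1, -4))) = Mul(3, Add(Add(0, 5), 4)) = Mul(3, Add(5, 4)) = Mul(3, 9) = 27)
Function('m')(S) = Add(-5, Mul(Add(-8, S), Add(-2, S)))
Add(Mul(Function('m')(t), Function('O')(-19, -11)), -50) = Add(Mul(Add(11, Pow(27, 2), Mul(-10, 27)), -8), -50) = Add(Mul(Add(11, 729, -270), -8), -50) = Add(Mul(470, -8), -50) = Add(-3760, -50) = -3810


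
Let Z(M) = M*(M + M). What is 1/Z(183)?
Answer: 1/66978 ≈ 1.4930e-5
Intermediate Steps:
Z(M) = 2*M**2 (Z(M) = M*(2*M) = 2*M**2)
1/Z(183) = 1/(2*183**2) = 1/(2*33489) = 1/66978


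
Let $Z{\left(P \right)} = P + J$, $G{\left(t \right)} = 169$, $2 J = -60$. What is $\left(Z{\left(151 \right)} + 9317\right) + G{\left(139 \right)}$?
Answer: $9607$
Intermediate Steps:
$J = -30$ ($J = \frac{1}{2} \left(-60\right) = -30$)
$Z{\left(P \right)} = -30 + P$ ($Z{\left(P \right)} = P - 30 = -30 + P$)
$\left(Z{\left(151 \right)} + 9317\right) + G{\left(139 \right)} = \left(\left(-30 + 151\right) + 9317\right) + 169 = \left(121 + 9317\right) + 169 = 9438 + 169 = 9607$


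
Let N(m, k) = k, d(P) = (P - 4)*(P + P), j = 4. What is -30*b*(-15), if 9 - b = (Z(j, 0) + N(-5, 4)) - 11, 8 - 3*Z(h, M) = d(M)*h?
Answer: 6000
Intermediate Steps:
d(P) = 2*P*(-4 + P) (d(P) = (-4 + P)*(2*P) = 2*P*(-4 + P))
Z(h, M) = 8/3 - 2*M*h*(-4 + M)/3 (Z(h, M) = 8/3 - 2*M*(-4 + M)*h/3 = 8/3 - 2*M*h*(-4 + M)/3)
b = 40/3 (b = 9 - (((8/3 - ⅔*0*4*(-4 + 0)) + 4) - 11) = 9 - (((8/3 - ⅔*0*4*(-4)) + 4) - 11) = 9 - (((8/3 + 0) + 4) - 11) = 9 - ((8/3 + 4) - 11) = 9 - (20/3 - 11) = 9 - 1*(-13/3) = 9 + 13/3 = 40/3 ≈ 13.333)
-30*b*(-15) = -30*40/3*(-15) = -400*(-15) = 6000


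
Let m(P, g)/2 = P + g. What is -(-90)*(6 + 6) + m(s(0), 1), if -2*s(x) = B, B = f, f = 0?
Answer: 1082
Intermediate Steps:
B = 0
s(x) = 0 (s(x) = -1/2*0 = 0)
m(P, g) = 2*P + 2*g (m(P, g) = 2*(P + g) = 2*P + 2*g)
-(-90)*(6 + 6) + m(s(0), 1) = -(-90)*(6 + 6) + (2*0 + 2*1) = -(-90)*12 + (0 + 2) = -30*(-36) + 2 = 1080 + 2 = 1082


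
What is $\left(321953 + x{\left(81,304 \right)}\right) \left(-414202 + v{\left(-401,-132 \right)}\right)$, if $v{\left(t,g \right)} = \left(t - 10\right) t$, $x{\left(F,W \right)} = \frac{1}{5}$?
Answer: $- \frac{401461152506}{5} \approx -8.0292 \cdot 10^{10}$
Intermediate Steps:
$x{\left(F,W \right)} = \frac{1}{5}$
$v{\left(t,g \right)} = t \left(-10 + t\right)$ ($v{\left(t,g \right)} = \left(-10 + t\right) t = t \left(-10 + t\right)$)
$\left(321953 + x{\left(81,304 \right)}\right) \left(-414202 + v{\left(-401,-132 \right)}\right) = \left(321953 + \frac{1}{5}\right) \left(-414202 - 401 \left(-10 - 401\right)\right) = \frac{1609766 \left(-414202 - -164811\right)}{5} = \frac{1609766 \left(-414202 + 164811\right)}{5} = \frac{1609766}{5} \left(-249391\right) = - \frac{401461152506}{5}$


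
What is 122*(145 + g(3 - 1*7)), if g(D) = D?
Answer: 17202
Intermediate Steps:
122*(145 + g(3 - 1*7)) = 122*(145 + (3 - 1*7)) = 122*(145 + (3 - 7)) = 122*(145 - 4) = 122*141 = 17202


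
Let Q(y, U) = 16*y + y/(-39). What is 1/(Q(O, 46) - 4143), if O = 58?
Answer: -39/125443 ≈ -0.00031090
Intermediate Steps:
Q(y, U) = 623*y/39 (Q(y, U) = 16*y + y*(-1/39) = 16*y - y/39 = 623*y/39)
1/(Q(O, 46) - 4143) = 1/((623/39)*58 - 4143) = 1/(36134/39 - 4143) = 1/(-125443/39) = -39/125443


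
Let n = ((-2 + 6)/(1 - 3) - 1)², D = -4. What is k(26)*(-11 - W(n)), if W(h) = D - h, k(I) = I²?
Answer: 1352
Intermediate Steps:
n = 9 (n = (4/(-2) - 1)² = (4*(-½) - 1)² = (-2 - 1)² = (-3)² = 9)
W(h) = -4 - h
k(26)*(-11 - W(n)) = 26²*(-11 - (-4 - 1*9)) = 676*(-11 - (-4 - 9)) = 676*(-11 - 1*(-13)) = 676*(-11 + 13) = 676*2 = 1352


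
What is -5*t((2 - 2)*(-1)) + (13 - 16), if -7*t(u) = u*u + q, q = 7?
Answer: 2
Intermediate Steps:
t(u) = -1 - u²/7 (t(u) = -(u*u + 7)/7 = -(u² + 7)/7 = -(7 + u²)/7 = -1 - u²/7)
-5*t((2 - 2)*(-1)) + (13 - 16) = -5*(-1 - (2 - 2)²/7) + (13 - 16) = -5*(-1 - (0*(-1))²/7) - 3 = -5*(-1 - ⅐*0²) - 3 = -5*(-1 - ⅐*0) - 3 = -5*(-1 + 0) - 3 = -5*(-1) - 3 = 5 - 3 = 2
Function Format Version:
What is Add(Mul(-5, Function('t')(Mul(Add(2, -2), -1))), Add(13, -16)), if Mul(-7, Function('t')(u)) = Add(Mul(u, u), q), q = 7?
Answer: 2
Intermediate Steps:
Function('t')(u) = Add(-1, Mul(Rational(-1, 7), Pow(u, 2))) (Function('t')(u) = Mul(Rational(-1, 7), Add(Mul(u, u), 7)) = Mul(Rational(-1, 7), Add(Pow(u, 2), 7)) = Mul(Rational(-1, 7), Add(7, Pow(u, 2))) = Add(-1, Mul(Rational(-1, 7), Pow(u, 2))))
Add(Mul(-5, Function('t')(Mul(Add(2, -2), -1))), Add(13, -16)) = Add(Mul(-5, Add(-1, Mul(Rational(-1, 7), Pow(Mul(Add(2, -2), -1), 2)))), Add(13, -16)) = Add(Mul(-5, Add(-1, Mul(Rational(-1, 7), Pow(Mul(0, -1), 2)))), -3) = Add(Mul(-5, Add(-1, Mul(Rational(-1, 7), Pow(0, 2)))), -3) = Add(Mul(-5, Add(-1, Mul(Rational(-1, 7), 0))), -3) = Add(Mul(-5, Add(-1, 0)), -3) = Add(Mul(-5, -1), -3) = Add(5, -3) = 2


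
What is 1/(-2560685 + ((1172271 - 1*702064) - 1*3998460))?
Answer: -1/6088938 ≈ -1.6423e-7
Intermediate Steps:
1/(-2560685 + ((1172271 - 1*702064) - 1*3998460)) = 1/(-2560685 + ((1172271 - 702064) - 3998460)) = 1/(-2560685 + (470207 - 3998460)) = 1/(-2560685 - 3528253) = 1/(-6088938) = -1/6088938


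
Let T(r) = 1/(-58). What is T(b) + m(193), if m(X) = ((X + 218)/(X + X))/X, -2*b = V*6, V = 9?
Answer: -12665/1080221 ≈ -0.011724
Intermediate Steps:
b = -27 (b = -9*6/2 = -1/2*54 = -27)
T(r) = -1/58
m(X) = (218 + X)/(2*X**2) (m(X) = ((218 + X)/((2*X)))/X = ((218 + X)*(1/(2*X)))/X = ((218 + X)/(2*X))/X = (218 + X)/(2*X**2))
T(b) + m(193) = -1/58 + (1/2)*(218 + 193)/193**2 = -1/58 + (1/2)*(1/37249)*411 = -1/58 + 411/74498 = -12665/1080221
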